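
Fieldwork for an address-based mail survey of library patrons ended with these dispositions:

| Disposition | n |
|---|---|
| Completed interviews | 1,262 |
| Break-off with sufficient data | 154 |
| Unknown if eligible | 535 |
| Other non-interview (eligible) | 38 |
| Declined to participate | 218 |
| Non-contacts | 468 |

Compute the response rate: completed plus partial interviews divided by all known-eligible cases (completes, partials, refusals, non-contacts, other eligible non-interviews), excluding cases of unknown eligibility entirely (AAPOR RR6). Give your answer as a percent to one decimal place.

Top → 1262 + 154 = 1416
Base → 1262 + 154 + 218 + 468 + 38 = 2140
RR6 = 1416 / 2140 = 0.6617

66.2%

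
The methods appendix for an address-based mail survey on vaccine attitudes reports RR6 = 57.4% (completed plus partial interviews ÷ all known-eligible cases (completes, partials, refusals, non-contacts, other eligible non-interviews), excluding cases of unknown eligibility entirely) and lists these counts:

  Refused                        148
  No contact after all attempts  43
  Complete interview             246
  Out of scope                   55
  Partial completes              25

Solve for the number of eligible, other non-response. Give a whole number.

10

Numerator → 246 + 25 = 271
RR6 = 271 / D = 0.574
D = 271 / 0.574 = 472.1
Remaining denominator categories sum to 462
eligible, other non-response = 472.1 − 462 ≈ 10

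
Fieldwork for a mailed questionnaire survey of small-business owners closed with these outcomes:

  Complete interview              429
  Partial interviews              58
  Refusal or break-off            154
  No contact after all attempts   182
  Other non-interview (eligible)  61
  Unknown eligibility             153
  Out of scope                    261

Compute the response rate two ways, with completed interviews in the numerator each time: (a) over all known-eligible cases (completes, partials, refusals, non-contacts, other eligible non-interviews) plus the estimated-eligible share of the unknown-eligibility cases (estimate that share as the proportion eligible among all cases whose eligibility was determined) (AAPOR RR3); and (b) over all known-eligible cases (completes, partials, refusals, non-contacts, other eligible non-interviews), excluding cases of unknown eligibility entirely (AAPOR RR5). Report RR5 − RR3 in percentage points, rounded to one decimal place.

5.7

Top = 429
Known eligible = 429 + 58 + 154 + 182 + 61 = 884
e = 884 / (884 + 261) = 884 / 1145 = 0.7721
Eligible share of unknowns = 0.7721 × 153 = 118.13
Denominator = 884 + 118.13 = 1002.13
RR3 = 429 / 1002.13 = 0.4281
Denominator = 429 + 58 + 154 + 182 + 61 = 884
RR5 = 429 / 884 = 0.4853
Difference = 48.53 − 42.81 = 5.72 percentage points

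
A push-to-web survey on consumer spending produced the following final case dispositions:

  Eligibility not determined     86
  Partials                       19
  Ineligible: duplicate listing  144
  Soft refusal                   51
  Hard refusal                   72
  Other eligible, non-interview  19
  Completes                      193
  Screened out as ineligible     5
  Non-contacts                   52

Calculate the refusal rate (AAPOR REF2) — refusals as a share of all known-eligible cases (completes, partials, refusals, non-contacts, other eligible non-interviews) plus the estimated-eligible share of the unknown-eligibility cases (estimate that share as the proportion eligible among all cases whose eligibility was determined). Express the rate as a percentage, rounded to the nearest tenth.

26.2%

Refusals = 72 + 51 = 123
Not eligible = 5 + 144 = 149
Top → 123
Eligible (known) → 193 + 19 + 123 + 52 + 19 = 406
e = 406 / (406 + 149) = 406 / 555 = 0.7315
Estimated eligible among unknowns → 0.7315 × 86 = 62.91
Denominator → 406 + 62.91 = 468.91
REF2 = 123 / 468.91 = 0.2623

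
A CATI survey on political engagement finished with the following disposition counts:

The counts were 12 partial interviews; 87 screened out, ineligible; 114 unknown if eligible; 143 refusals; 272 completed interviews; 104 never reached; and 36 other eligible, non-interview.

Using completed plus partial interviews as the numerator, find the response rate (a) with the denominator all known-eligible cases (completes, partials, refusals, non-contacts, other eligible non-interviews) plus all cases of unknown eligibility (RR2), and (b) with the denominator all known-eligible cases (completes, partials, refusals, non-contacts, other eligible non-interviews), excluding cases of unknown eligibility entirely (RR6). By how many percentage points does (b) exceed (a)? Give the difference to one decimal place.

Top = 272 + 12 = 284
Denom = 272 + 12 + 143 + 104 + 36 + 114 = 681
RR2 = 284 / 681 = 0.4170
Denom = 272 + 12 + 143 + 104 + 36 = 567
RR6 = 284 / 567 = 0.5009
Difference = 50.09 − 41.70 = 8.39 percentage points

8.4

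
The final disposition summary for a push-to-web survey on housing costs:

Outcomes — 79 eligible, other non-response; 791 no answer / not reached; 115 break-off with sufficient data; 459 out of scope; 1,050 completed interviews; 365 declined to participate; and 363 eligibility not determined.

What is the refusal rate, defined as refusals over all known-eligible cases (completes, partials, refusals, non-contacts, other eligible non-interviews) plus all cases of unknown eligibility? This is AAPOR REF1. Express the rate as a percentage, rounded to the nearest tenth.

Top: 365
Base: 1050 + 115 + 365 + 791 + 79 + 363 = 2763
REF1 = 365 / 2763 = 0.1321

13.2%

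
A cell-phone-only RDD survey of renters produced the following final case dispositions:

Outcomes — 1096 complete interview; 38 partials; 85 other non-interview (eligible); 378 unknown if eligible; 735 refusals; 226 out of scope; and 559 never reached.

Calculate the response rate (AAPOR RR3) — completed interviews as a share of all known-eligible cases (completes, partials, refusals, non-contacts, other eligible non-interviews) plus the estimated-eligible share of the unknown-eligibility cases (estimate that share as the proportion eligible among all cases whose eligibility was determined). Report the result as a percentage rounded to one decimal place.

38.3%

Num = 1096
Determined eligible = 1096 + 38 + 735 + 559 + 85 = 2513
e = 2513 / (2513 + 226) = 2513 / 2739 = 0.9175
Eligible share of unknowns = 0.9175 × 378 = 346.81
Base = 2513 + 346.81 = 2859.81
RR3 = 1096 / 2859.81 = 0.3832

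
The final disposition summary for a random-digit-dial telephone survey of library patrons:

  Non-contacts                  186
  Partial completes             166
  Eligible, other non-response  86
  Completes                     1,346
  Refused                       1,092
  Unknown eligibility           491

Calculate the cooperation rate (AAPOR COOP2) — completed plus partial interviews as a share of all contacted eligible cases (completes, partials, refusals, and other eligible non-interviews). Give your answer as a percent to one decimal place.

56.2%

Top = 1346 + 166 = 1512
Denominator = 1346 + 166 + 1092 + 86 = 2690
COOP2 = 1512 / 2690 = 0.5621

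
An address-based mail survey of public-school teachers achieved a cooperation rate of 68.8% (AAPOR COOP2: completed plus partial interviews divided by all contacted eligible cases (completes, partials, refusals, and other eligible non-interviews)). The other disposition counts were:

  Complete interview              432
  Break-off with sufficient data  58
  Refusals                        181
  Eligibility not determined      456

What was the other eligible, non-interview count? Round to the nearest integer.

Num → 432 + 58 = 490
COOP2 = 490 / D = 0.688
D = 490 / 0.688 = 712.2
Rest of base = 671
other eligible, non-interview = 712.2 − 671 ≈ 41

41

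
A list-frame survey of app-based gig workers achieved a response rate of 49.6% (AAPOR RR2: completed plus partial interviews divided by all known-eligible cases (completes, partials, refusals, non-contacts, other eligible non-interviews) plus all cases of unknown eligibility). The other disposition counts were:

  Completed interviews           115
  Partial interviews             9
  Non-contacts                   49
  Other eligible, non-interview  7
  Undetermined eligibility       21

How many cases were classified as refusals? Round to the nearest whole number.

49

Top → 115 + 9 = 124
RR2 = 124 / D = 0.496
D = 124 / 0.496 = 250.0
Remaining denominator categories sum to 201
refusals = 250.0 − 201 ≈ 49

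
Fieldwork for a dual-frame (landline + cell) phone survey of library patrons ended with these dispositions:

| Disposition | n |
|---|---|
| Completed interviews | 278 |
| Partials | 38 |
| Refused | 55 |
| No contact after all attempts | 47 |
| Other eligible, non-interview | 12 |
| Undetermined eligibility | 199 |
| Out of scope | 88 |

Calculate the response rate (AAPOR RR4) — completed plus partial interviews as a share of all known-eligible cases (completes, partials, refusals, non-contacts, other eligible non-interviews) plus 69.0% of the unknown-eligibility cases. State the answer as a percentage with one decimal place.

55.7%

Num: 278 + 38 = 316
Determined eligible: 278 + 38 + 55 + 47 + 12 = 430
Estimated eligible among unknowns: 0.6900 × 199 = 137.31
Base: 430 + 137.31 = 567.31
RR4 = 316 / 567.31 = 0.5570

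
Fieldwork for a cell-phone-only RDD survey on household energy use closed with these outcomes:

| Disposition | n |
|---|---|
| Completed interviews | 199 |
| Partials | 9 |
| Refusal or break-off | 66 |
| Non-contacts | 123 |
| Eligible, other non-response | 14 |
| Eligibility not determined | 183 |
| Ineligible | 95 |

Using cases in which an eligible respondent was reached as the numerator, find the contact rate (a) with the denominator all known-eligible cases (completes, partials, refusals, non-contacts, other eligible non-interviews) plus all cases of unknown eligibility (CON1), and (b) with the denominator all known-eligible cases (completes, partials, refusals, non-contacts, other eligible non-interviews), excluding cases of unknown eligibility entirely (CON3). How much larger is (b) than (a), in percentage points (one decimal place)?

Num → 199 + 9 + 66 + 14 = 288
Base → 199 + 9 + 66 + 123 + 14 + 183 = 594
CON1 = 288 / 594 = 0.4848
Base → 199 + 9 + 66 + 123 + 14 = 411
CON3 = 288 / 411 = 0.7007
Difference = 70.07 − 48.48 = 21.59 percentage points

21.6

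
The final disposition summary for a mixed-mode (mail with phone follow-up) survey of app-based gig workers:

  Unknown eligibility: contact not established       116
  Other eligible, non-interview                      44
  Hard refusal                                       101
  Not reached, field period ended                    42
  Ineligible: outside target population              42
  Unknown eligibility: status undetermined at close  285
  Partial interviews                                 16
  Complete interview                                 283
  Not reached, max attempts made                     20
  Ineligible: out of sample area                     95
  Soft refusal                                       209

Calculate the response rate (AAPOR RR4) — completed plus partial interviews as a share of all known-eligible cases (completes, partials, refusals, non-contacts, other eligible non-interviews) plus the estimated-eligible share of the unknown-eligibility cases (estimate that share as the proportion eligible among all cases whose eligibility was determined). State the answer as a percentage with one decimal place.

28.4%

Declined to participate = 101 + 209 = 310
No contact after all attempts = 42 + 20 = 62
Undetermined eligibility = 116 + 285 = 401
Ineligible = 42 + 95 = 137
Numerator = 283 + 16 = 299
Eligible (known) = 283 + 16 + 310 + 62 + 44 = 715
e = 715 / (715 + 137) = 715 / 852 = 0.8392
Estimated eligible among unknowns = 0.8392 × 401 = 336.52
Denom = 715 + 336.52 = 1051.52
RR4 = 299 / 1051.52 = 0.2844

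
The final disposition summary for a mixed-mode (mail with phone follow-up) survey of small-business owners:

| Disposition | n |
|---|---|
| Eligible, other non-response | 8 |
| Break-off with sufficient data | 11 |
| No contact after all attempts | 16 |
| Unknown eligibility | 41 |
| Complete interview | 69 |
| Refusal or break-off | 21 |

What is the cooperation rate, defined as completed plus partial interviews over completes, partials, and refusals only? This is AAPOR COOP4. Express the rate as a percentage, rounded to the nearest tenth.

Numerator → 69 + 11 = 80
Denom → 69 + 11 + 21 = 101
COOP4 = 80 / 101 = 0.7921

79.2%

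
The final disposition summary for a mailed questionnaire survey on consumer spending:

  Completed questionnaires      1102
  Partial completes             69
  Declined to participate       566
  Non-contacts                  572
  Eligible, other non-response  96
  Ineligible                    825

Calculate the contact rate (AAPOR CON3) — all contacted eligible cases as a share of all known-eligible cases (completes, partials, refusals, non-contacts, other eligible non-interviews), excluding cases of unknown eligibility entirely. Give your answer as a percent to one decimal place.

Num → 1102 + 69 + 566 + 96 = 1833
Denominator → 1102 + 69 + 566 + 572 + 96 = 2405
CON3 = 1833 / 2405 = 0.7622

76.2%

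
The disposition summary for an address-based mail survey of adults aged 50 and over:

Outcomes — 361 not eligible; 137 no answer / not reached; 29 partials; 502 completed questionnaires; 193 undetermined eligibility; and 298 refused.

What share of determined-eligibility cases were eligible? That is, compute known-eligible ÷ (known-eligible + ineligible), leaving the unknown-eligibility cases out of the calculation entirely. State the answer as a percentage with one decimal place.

Eligible (known) → 502 + 29 + 298 + 137 = 966
e = 966 / (966 + 361) = 966 / 1327 = 0.7280

72.8%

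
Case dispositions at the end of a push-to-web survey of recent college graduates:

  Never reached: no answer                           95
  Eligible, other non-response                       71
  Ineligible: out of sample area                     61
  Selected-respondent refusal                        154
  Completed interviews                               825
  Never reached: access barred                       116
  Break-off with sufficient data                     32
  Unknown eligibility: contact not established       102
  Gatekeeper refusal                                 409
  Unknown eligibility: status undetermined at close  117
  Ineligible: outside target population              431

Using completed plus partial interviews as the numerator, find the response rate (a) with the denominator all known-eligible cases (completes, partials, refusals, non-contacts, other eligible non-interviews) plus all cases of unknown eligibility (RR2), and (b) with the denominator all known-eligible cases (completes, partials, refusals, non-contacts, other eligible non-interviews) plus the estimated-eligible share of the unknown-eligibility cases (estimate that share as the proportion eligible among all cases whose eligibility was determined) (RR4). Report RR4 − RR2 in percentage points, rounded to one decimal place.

Refusals = 409 + 154 = 563
No contact after all attempts = 95 + 116 = 211
Unknown if eligible = 102 + 117 = 219
Out of scope = 431 + 61 = 492
Numerator = 825 + 32 = 857
Denominator = 825 + 32 + 563 + 211 + 71 + 219 = 1921
RR2 = 857 / 1921 = 0.4461
Eligible (known) = 825 + 32 + 563 + 211 + 71 = 1702
e = 1702 / (1702 + 492) = 1702 / 2194 = 0.7758
e × U = 0.7758 × 219 = 169.90
Denominator = 1702 + 169.90 = 1871.90
RR4 = 857 / 1871.90 = 0.4578
Difference = 45.78 − 44.61 = 1.17 percentage points

1.2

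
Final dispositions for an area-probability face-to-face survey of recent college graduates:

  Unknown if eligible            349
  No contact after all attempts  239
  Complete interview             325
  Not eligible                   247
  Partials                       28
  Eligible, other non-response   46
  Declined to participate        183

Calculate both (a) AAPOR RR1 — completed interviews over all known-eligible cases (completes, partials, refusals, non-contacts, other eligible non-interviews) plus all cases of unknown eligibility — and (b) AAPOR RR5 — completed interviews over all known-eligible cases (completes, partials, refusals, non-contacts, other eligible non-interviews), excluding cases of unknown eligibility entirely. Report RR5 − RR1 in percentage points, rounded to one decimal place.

11.8

Numerator = 325
Denom = 325 + 28 + 183 + 239 + 46 + 349 = 1170
RR1 = 325 / 1170 = 0.2778
Denom = 325 + 28 + 183 + 239 + 46 = 821
RR5 = 325 / 821 = 0.3959
Difference = 39.59 − 27.78 = 11.81 percentage points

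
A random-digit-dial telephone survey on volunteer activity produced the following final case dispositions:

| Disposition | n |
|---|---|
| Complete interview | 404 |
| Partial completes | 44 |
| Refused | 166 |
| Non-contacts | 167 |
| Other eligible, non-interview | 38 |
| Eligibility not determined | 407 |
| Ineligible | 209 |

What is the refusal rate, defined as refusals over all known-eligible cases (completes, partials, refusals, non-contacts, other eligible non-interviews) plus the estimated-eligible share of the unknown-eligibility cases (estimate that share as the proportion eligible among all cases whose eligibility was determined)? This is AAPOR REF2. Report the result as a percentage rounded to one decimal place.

14.5%

Top → 166
Determined eligible → 404 + 44 + 166 + 167 + 38 = 819
e = 819 / (819 + 209) = 819 / 1028 = 0.7967
e × U → 0.7967 × 407 = 324.26
Denom → 819 + 324.26 = 1143.26
REF2 = 166 / 1143.26 = 0.1452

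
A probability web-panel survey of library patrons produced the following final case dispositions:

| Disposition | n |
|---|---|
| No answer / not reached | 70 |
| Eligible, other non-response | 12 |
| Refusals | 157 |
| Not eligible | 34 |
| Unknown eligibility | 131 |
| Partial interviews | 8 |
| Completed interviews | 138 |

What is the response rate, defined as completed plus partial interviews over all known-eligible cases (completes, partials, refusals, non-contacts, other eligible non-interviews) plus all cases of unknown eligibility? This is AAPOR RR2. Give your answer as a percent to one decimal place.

28.3%

Top → 138 + 8 = 146
Base → 138 + 8 + 157 + 70 + 12 + 131 = 516
RR2 = 146 / 516 = 0.2829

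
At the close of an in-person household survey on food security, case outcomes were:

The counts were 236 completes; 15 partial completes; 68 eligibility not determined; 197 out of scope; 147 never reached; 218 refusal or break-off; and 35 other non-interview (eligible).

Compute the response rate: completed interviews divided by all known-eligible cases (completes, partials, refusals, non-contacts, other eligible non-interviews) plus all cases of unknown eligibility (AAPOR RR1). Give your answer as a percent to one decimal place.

Numerator: 236
Denominator: 236 + 15 + 218 + 147 + 35 + 68 = 719
RR1 = 236 / 719 = 0.3282

32.8%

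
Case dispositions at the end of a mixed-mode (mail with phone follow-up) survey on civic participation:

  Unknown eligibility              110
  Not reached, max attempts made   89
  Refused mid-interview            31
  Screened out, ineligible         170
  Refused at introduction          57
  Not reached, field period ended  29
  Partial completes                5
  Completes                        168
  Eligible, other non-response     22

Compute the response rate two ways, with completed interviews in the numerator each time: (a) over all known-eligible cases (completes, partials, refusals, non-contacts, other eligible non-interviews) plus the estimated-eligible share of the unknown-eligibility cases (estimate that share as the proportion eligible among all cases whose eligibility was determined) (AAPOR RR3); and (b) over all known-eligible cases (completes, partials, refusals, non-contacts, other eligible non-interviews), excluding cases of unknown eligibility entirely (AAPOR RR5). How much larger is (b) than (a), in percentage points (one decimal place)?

6.8

Refused = 57 + 31 = 88
Non-contacts = 29 + 89 = 118
Top: 168
Determined eligible: 168 + 5 + 88 + 118 + 22 = 401
e = 401 / (401 + 170) = 401 / 571 = 0.7023
Estimated eligible among unknowns: 0.7023 × 110 = 77.25
Denom: 401 + 77.25 = 478.25
RR3 = 168 / 478.25 = 0.3513
Denom: 168 + 5 + 88 + 118 + 22 = 401
RR5 = 168 / 401 = 0.4190
Difference = 41.90 − 35.13 = 6.77 percentage points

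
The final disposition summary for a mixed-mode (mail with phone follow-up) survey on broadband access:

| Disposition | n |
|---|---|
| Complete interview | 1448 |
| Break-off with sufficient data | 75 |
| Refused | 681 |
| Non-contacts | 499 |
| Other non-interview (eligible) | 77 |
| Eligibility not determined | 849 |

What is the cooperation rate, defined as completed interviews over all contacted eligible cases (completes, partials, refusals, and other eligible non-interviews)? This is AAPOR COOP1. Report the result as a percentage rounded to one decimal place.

Numerator = 1448
Base = 1448 + 75 + 681 + 77 = 2281
COOP1 = 1448 / 2281 = 0.6348

63.5%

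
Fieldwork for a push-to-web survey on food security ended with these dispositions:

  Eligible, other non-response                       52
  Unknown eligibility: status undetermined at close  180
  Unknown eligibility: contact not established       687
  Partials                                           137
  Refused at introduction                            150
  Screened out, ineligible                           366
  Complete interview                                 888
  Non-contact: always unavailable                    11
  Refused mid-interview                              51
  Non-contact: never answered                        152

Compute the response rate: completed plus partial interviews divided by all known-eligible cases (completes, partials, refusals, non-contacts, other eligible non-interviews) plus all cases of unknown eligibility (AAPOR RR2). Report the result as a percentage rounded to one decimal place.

Refusals = 150 + 51 = 201
Non-contacts = 152 + 11 = 163
Unknown if eligible = 687 + 180 = 867
Top = 888 + 137 = 1025
Denominator = 888 + 137 + 201 + 163 + 52 + 867 = 2308
RR2 = 1025 / 2308 = 0.4441

44.4%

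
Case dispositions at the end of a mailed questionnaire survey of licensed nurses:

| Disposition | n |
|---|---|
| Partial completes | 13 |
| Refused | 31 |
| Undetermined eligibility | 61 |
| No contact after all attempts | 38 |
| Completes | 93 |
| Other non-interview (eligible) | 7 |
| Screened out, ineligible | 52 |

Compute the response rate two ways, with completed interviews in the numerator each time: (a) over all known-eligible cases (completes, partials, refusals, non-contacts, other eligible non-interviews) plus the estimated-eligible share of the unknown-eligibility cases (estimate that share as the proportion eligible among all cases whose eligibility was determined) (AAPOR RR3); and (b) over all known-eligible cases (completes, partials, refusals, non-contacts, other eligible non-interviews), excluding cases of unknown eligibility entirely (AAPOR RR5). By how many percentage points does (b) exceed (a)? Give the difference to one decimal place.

Num = 93
Determined eligible = 93 + 13 + 31 + 38 + 7 = 182
e = 182 / (182 + 52) = 182 / 234 = 0.7778
Estimated eligible among unknowns = 0.7778 × 61 = 47.45
Base = 182 + 47.45 = 229.45
RR3 = 93 / 229.45 = 0.4053
Base = 93 + 13 + 31 + 38 + 7 = 182
RR5 = 93 / 182 = 0.5110
Difference = 51.10 − 40.53 = 10.57 percentage points

10.6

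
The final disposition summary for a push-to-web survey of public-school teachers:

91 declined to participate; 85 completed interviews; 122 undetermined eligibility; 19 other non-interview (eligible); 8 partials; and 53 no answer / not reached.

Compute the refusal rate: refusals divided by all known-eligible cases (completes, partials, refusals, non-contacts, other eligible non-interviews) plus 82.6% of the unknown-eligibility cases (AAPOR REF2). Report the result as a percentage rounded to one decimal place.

Numerator → 91
Eligible (known) → 85 + 8 + 91 + 53 + 19 = 256
e × U → 0.8260 × 122 = 100.77
Denom → 256 + 100.77 = 356.77
REF2 = 91 / 356.77 = 0.2551

25.5%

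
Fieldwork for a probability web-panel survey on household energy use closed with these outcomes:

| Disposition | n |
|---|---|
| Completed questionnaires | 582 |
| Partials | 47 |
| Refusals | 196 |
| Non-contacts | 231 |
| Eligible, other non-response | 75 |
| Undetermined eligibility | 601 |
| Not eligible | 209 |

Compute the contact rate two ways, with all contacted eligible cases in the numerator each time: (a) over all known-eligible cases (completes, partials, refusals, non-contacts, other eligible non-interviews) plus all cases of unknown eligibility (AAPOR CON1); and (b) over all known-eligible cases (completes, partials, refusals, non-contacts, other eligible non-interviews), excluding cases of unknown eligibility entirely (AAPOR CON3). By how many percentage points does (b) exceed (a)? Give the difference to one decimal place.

Top: 582 + 47 + 196 + 75 = 900
Denominator: 582 + 47 + 196 + 231 + 75 + 601 = 1732
CON1 = 900 / 1732 = 0.5196
Denominator: 582 + 47 + 196 + 231 + 75 = 1131
CON3 = 900 / 1131 = 0.7958
Difference = 79.58 − 51.96 = 27.62 percentage points

27.6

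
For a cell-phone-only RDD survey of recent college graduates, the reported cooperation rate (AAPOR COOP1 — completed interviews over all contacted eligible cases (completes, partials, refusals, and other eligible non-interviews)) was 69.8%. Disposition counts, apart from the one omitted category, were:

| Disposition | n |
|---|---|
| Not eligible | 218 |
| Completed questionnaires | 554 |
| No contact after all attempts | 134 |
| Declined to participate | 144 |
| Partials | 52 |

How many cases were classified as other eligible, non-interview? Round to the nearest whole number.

44

COOP1 = 554 / D = 0.698
D = 554 / 0.698 = 793.7
Remaining denominator categories sum to 750
other eligible, non-interview = 793.7 − 750 ≈ 44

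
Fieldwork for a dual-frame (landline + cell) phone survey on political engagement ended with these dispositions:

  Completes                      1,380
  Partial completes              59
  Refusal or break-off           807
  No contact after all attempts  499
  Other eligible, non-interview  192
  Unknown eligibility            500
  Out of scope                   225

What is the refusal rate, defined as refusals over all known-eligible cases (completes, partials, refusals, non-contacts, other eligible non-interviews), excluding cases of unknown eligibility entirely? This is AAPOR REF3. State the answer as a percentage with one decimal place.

27.5%

Num → 807
Denom → 1380 + 59 + 807 + 499 + 192 = 2937
REF3 = 807 / 2937 = 0.2748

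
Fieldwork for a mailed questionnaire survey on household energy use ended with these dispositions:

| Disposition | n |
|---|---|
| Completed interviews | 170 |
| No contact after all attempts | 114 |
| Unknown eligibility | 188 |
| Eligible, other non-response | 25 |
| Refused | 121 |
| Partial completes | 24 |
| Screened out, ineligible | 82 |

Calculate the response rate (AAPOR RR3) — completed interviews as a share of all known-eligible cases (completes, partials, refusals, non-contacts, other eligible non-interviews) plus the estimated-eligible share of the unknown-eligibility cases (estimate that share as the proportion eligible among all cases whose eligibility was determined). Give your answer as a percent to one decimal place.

Num: 170
Known eligible: 170 + 24 + 121 + 114 + 25 = 454
e = 454 / (454 + 82) = 454 / 536 = 0.8470
e × U: 0.8470 × 188 = 159.24
Denom: 454 + 159.24 = 613.24
RR3 = 170 / 613.24 = 0.2772

27.7%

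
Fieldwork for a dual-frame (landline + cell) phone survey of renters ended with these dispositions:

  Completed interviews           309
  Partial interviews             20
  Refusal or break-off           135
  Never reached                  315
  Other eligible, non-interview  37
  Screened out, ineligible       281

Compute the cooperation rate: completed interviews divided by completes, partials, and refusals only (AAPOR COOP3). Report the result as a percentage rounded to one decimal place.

Num: 309
Denom: 309 + 20 + 135 = 464
COOP3 = 309 / 464 = 0.6659

66.6%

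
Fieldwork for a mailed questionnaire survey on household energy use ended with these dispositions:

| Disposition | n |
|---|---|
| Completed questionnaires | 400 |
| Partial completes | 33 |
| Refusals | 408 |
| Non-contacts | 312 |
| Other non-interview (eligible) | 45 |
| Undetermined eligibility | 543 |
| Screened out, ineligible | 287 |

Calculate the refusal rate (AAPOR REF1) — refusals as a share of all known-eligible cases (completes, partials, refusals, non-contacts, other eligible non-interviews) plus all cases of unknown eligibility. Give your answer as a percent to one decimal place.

23.4%

Numerator → 408
Denom → 400 + 33 + 408 + 312 + 45 + 543 = 1741
REF1 = 408 / 1741 = 0.2343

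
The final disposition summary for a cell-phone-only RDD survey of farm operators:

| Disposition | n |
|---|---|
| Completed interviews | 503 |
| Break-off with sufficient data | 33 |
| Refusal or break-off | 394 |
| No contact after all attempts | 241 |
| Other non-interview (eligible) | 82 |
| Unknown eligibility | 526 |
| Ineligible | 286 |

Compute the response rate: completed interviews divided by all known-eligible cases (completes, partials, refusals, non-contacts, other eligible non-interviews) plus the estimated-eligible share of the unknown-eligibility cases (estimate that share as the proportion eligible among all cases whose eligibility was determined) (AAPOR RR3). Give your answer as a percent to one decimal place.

29.9%

Num → 503
Known eligible → 503 + 33 + 394 + 241 + 82 = 1253
e = 1253 / (1253 + 286) = 1253 / 1539 = 0.8142
Eligible share of unknowns → 0.8142 × 526 = 428.27
Denom → 1253 + 428.27 = 1681.27
RR3 = 503 / 1681.27 = 0.2992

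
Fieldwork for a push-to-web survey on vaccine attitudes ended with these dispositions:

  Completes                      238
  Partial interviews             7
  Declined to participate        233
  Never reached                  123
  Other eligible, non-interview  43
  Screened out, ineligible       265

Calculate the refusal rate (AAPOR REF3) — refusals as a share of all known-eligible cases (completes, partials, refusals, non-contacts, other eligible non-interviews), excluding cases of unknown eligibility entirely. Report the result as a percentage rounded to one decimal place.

Numerator: 233
Denominator: 238 + 7 + 233 + 123 + 43 = 644
REF3 = 233 / 644 = 0.3618

36.2%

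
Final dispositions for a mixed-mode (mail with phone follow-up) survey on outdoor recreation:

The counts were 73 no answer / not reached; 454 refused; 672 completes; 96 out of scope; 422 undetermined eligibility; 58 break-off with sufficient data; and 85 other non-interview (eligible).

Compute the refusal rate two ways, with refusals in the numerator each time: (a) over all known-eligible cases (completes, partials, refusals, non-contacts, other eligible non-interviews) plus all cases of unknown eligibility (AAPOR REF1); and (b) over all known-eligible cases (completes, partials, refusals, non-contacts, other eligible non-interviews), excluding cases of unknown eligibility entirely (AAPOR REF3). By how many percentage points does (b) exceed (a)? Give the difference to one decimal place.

Num: 454
Base: 672 + 58 + 454 + 73 + 85 + 422 = 1764
REF1 = 454 / 1764 = 0.2574
Base: 672 + 58 + 454 + 73 + 85 = 1342
REF3 = 454 / 1342 = 0.3383
Difference = 33.83 − 25.74 = 8.09 percentage points

8.1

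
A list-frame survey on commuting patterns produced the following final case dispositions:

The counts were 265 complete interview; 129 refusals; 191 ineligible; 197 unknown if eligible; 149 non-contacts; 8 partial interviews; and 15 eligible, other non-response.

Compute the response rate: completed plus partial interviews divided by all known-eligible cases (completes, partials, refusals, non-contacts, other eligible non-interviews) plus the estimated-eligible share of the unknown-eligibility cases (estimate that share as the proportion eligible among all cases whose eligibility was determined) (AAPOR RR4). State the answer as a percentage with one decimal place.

Numerator → 265 + 8 = 273
Determined eligible → 265 + 8 + 129 + 149 + 15 = 566
e = 566 / (566 + 191) = 566 / 757 = 0.7477
Estimated eligible among unknowns → 0.7477 × 197 = 147.30
Denominator → 566 + 147.30 = 713.30
RR4 = 273 / 713.30 = 0.3827

38.3%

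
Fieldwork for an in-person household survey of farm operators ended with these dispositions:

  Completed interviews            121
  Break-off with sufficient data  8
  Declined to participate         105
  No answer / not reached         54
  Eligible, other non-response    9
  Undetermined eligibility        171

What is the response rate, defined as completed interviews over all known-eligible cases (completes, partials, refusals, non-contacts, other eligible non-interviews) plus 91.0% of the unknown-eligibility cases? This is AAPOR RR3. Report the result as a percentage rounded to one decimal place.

Top → 121
Determined eligible → 121 + 8 + 105 + 54 + 9 = 297
Estimated eligible among unknowns → 0.9100 × 171 = 155.61
Denom → 297 + 155.61 = 452.61
RR3 = 121 / 452.61 = 0.2673

26.7%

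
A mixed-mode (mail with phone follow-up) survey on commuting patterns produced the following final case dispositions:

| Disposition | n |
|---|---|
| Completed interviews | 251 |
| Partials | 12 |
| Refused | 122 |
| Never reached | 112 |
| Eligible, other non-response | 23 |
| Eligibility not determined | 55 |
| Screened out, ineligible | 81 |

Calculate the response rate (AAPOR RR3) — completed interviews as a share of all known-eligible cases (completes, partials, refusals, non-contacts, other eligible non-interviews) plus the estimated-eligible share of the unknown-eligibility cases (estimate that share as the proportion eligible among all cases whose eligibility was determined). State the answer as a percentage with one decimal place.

44.2%

Numerator: 251
Known eligible: 251 + 12 + 122 + 112 + 23 = 520
e = 520 / (520 + 81) = 520 / 601 = 0.8652
Eligible share of unknowns: 0.8652 × 55 = 47.59
Base: 520 + 47.59 = 567.59
RR3 = 251 / 567.59 = 0.4422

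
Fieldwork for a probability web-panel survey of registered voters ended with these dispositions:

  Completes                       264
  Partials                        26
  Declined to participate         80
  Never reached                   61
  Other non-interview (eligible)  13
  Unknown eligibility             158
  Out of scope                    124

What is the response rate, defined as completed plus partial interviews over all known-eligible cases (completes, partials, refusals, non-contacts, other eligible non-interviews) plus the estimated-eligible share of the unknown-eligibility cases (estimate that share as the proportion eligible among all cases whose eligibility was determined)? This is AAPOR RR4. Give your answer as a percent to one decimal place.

Num = 264 + 26 = 290
Eligible (known) = 264 + 26 + 80 + 61 + 13 = 444
e = 444 / (444 + 124) = 444 / 568 = 0.7817
Eligible share of unknowns = 0.7817 × 158 = 123.51
Denom = 444 + 123.51 = 567.51
RR4 = 290 / 567.51 = 0.5110

51.1%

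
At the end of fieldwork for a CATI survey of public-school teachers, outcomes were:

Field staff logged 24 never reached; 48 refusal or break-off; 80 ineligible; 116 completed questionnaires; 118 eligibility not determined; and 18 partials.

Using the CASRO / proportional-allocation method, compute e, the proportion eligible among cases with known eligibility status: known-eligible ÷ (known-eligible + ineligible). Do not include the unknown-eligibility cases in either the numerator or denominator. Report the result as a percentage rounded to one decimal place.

Determined eligible = 116 + 18 + 48 + 24 = 206
e = 206 / (206 + 80) = 206 / 286 = 0.7203

72.0%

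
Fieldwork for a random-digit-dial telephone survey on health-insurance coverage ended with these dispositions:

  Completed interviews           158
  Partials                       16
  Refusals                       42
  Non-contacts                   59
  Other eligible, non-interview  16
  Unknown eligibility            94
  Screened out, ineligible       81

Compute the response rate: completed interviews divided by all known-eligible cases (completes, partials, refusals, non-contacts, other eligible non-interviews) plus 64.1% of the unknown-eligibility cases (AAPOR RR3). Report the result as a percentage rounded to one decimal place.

45.0%

Numerator → 158
Determined eligible → 158 + 16 + 42 + 59 + 16 = 291
Eligible share of unknowns → 0.6410 × 94 = 60.25
Denominator → 291 + 60.25 = 351.25
RR3 = 158 / 351.25 = 0.4498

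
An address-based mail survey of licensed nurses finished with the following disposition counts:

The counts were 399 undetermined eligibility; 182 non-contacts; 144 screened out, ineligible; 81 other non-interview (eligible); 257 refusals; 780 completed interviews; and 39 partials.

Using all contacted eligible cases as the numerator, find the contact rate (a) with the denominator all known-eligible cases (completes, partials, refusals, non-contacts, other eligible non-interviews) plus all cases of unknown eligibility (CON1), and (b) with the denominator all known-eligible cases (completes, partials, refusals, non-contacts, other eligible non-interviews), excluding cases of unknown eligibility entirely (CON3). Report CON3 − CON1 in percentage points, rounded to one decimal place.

Top → 780 + 39 + 257 + 81 = 1157
Denominator → 780 + 39 + 257 + 182 + 81 + 399 = 1738
CON1 = 1157 / 1738 = 0.6657
Denominator → 780 + 39 + 257 + 182 + 81 = 1339
CON3 = 1157 / 1339 = 0.8641
Difference = 86.41 − 66.57 = 19.84 percentage points

19.8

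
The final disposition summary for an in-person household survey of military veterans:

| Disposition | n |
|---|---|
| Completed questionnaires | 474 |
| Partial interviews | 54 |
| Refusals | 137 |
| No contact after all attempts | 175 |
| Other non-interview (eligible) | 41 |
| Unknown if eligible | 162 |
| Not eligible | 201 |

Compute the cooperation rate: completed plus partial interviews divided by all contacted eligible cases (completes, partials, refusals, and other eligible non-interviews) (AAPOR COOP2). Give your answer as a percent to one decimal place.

Num = 474 + 54 = 528
Base = 474 + 54 + 137 + 41 = 706
COOP2 = 528 / 706 = 0.7479

74.8%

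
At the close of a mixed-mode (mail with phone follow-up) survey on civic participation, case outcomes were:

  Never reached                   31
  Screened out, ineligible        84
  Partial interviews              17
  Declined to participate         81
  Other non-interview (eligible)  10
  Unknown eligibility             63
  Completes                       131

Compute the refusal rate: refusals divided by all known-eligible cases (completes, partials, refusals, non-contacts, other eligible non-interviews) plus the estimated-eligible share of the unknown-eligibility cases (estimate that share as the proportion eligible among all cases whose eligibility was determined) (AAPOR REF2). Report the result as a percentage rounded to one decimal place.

25.5%

Numerator = 81
Determined eligible = 131 + 17 + 81 + 31 + 10 = 270
e = 270 / (270 + 84) = 270 / 354 = 0.7627
e × U = 0.7627 × 63 = 48.05
Base = 270 + 48.05 = 318.05
REF2 = 81 / 318.05 = 0.2547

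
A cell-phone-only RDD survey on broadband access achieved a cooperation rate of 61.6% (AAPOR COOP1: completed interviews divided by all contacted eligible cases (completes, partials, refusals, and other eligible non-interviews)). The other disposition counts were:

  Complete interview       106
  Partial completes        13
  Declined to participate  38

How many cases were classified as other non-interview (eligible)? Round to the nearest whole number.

15

COOP1 = 106 / D = 0.616
D = 106 / 0.616 = 172.1
Remaining denominator categories sum to 157
other non-interview (eligible) = 172.1 − 157 ≈ 15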